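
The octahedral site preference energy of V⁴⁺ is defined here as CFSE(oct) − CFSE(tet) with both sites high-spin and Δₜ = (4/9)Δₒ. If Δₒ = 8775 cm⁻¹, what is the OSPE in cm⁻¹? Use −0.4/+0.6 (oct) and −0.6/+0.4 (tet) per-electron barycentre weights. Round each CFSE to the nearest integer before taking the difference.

V⁴⁺: group 5, so d-count = 5 − 4 = 1.
Octahedral high-spin t₂g¹ eg⁰: CFSE = -0.4 × 8775 = -3510 cm⁻¹.
Tetrahedral e¹ t₂⁰ gives -0.6Δₜ = -0.6 × (4/9) × 8775 = -2340 cm⁻¹.
Subtracting, OSPE = -3510 − (-2340) = -1170 cm⁻¹.

-1170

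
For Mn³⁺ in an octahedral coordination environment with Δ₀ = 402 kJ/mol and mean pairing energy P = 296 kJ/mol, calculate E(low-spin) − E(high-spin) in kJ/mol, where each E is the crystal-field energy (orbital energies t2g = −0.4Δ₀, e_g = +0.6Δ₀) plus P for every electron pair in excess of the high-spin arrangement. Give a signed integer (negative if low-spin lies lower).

-106

Mn sits in group 7; removing 3 electrons leaves Mn³⁺ with 7 − 3 = 4 d electrons.
In the high-spin limit (t2g^3 e_g^1) the orbital term is -0.6Δ₀ = -241 kJ/mol, with no excess pairing.
Low-spin t2g^4 e_g^0 gives -1.6Δ₀ = -643 kJ/mol, but forming 1 extra pair costs 1P = 296 kJ/mol, so E(LS) = -643 + 296 = -347 kJ/mol.
The difference is -347 − (-241) = -106 kJ/mol, so low-spin lies lower.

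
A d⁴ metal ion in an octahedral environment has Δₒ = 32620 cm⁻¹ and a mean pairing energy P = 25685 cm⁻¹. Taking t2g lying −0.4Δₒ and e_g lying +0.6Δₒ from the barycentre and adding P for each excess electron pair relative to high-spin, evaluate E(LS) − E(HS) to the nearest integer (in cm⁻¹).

High-spin: t2g^3 e_g^1, CFSE = -0.6Δₒ = -19572 cm⁻¹.
Low-spin t2g^4 e_g^0 gives -1.6Δₒ = -52192 cm⁻¹, but forming 1 extra pair costs 1P = 25685 cm⁻¹, so E(LS) = -52192 + 25685 = -26507 cm⁻¹.
Thus E(LS) − E(HS) = -6935 cm⁻¹.

-6935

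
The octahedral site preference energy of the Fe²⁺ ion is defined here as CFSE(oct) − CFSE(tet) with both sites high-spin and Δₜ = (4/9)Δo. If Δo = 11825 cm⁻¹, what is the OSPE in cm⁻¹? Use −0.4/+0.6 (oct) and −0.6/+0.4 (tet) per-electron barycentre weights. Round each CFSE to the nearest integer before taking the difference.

Fe²⁺: group 8, so d-count = 8 − 2 = 6.
Octahedral (high-spin): t2g^4 e_g^2, CFSE = 4(−0.4) + 2(+0.6) = -0.4Δo = -0.4 × 11825 = -4730 cm⁻¹.
Tetrahedral: e^3 t2^3, CFSE = 3(−0.6) + 3(+0.4) = -0.6Δₜ = -0.6 × (4/9) × 11825 = -3153 cm⁻¹.
OSPE = -4730 − (-3153) = -1577 cm⁻¹.

-1577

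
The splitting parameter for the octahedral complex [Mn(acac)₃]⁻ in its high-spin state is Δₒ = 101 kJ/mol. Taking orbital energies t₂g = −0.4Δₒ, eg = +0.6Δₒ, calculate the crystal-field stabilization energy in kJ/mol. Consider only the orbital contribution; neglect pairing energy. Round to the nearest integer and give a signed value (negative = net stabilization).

Each acac⁻ contributes -1; 3 × (-1) = -3. With overall charge -1, Mn is in the +2 oxidation state.
Mn sits in group 7; removing 2 electrons leaves Mn²⁺ with 7 − 2 = 5 d electrons.
Configuration: t₂g³ eg².
The orbital stabilization is 0.0Δₒ = 0.0 × 101 = 0 kJ/mol.

0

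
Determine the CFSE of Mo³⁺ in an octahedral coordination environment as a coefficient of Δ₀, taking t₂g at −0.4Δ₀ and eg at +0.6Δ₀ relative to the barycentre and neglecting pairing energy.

Mo sits in group 6; removing 3 electrons leaves Mo³⁺ with 6 − 3 = 3 d electrons.
For octahedral d³ the high- and low-spin configurations coincide.
Configuration: t₂g³ eg⁰.
CFSE = 3(-0.4Δ₀) + 0(0.6Δ₀) = -1.2Δ₀ + 0.0Δ₀ = -1.2Δ₀.

-1.2 Δ₀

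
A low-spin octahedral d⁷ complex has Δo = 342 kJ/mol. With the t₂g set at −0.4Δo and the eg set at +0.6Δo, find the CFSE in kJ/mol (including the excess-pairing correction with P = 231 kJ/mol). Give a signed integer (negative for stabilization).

-385

Configuration: t₂g⁶ eg¹.
Orbital CFSE = 6(-0.4) + 1(0.6) = -1.8Δo = -1.8 × 342 = -616 kJ/mol.
High-spin d⁷ would be t₂g⁵ eg² with 2 pairs; low-spin has 3, so 1 excess pair costs +1P = +231 kJ/mol.
Overall CFSE = -616 + 231 = -385 kJ/mol.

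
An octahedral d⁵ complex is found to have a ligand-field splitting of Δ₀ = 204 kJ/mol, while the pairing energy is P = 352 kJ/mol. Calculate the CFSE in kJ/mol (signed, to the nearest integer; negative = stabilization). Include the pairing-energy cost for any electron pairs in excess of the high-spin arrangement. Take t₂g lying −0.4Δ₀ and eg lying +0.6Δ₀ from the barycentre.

Here Δ₀ < P (204 < 352), so the high-spin state is favoured.
Filling d⁵ accordingly: t₂g³ eg².
Orbital CFSE = 0.0Δ₀ = 0.0 × 204 = 0 kJ/mol.
High-spin has no excess pairs, so no pairing correction applies.

0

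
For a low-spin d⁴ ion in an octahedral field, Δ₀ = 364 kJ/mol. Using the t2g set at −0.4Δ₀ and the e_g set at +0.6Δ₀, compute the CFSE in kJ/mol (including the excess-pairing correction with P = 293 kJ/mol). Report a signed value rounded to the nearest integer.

Configuration: t2g^4 e_g^0.
Orbital CFSE = 4(-0.4) + 0(0.6) = -1.6Δ₀ = -1.6 × 364 = -582 kJ/mol.
Pairing penalty: 1 pair vs 0 in the high-spin reference → 1 extra × P = 293 kJ/mol.
Combining: -582 + 293 = -289 kJ/mol.

-289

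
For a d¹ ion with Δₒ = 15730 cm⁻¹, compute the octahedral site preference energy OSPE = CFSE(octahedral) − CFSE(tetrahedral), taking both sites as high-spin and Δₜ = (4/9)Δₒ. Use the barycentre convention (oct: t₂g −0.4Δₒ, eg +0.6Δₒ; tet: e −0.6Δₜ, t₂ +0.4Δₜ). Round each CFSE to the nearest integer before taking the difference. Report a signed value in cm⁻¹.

-2097

In an octahedral site d¹ (HS) is t2g^1 e_g^0, giving CFSE(oct) = -0.4Δₒ = -6292 cm⁻¹.
Tetrahedral e^1 t2^0 gives -0.6Δₜ = -0.6 × (4/9) × 15730 = -4195 cm⁻¹.
Subtracting, OSPE = -6292 − (-4195) = -2097 cm⁻¹.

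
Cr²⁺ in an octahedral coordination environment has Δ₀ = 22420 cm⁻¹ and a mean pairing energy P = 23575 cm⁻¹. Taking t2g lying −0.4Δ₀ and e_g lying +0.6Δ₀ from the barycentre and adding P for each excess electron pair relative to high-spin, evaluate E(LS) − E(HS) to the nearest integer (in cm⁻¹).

1155

Group 6 minus oxidation state +2 gives a d⁴ configuration for Cr²⁺.
High-spin d⁴ fills as t2g^3 e_g^1 with CFSE 3(−0.4) + 1(+0.6) = -0.6Δ₀ = -13452 cm⁻¹.
Low-spin: t2g^4 e_g^0, orbital CFSE = -1.6Δ₀ = -35872 cm⁻¹; plus 1 excess pair × P = +23575 cm⁻¹; total -12297 cm⁻¹.
E(LS) − E(HS) = -12297 − (-13452) = 1155 cm⁻¹.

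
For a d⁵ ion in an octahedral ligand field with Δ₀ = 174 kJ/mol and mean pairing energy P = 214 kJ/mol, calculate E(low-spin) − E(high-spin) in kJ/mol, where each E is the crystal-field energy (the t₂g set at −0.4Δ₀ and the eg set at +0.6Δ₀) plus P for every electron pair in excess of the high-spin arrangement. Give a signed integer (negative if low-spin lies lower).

80

In the high-spin limit (t₂g³ eg²) the orbital term is 0.0Δ₀ = 0 kJ/mol, with no excess pairing.
For low-spin the configuration is t₂g⁵ eg⁰: orbital energy -2.0 × 174 = -348 kJ/mol, and 2 additional pairs relative to high-spin add 428 kJ/mol, giving 80 kJ/mol.
Thus E(LS) − E(HS) = 80 kJ/mol.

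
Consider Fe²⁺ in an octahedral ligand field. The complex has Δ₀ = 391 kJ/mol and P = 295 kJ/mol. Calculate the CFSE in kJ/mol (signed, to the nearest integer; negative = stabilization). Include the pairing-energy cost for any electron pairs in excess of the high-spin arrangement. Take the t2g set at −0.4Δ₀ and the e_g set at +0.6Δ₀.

-348

Fe sits in group 8; removing 2 electrons leaves Fe²⁺ with 8 − 2 = 6 d electrons.
Since Δ₀ = 391 kJ/mol > P = 295 kJ/mol, the complex adopts the low-spin configuration.
That gives t2g^6 e_g^0.
Orbital CFSE = -2.4Δ₀ = -2.4 × 391 = -938 kJ/mol.
Excess pairs vs high-spin: 3 − 1 = 2; pairing cost = +590 kJ/mol.
Net CFSE = -938 + 590 = -348 kJ/mol.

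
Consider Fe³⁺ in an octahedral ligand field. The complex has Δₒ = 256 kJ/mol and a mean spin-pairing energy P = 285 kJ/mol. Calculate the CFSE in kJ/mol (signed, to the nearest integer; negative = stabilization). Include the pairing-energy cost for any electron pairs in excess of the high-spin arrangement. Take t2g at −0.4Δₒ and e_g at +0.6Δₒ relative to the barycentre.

0

Fe sits in group 8; removing 3 electrons leaves Fe³⁺ with 8 − 3 = 5 d electrons.
Here Δₒ < P (256 < 285), so the high-spin state is favoured.
Configuration: t2g^3 e_g^2.
Orbital CFSE = 0.0Δₒ = 0.0 × 256 = 0 kJ/mol.
High-spin has no excess pairs, so no pairing correction applies.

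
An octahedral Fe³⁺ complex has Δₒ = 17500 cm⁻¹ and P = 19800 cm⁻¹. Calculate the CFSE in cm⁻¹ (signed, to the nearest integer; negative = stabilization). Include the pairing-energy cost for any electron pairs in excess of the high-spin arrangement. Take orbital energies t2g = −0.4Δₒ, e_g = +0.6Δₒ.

Fe³⁺: group 8, so d-count = 8 − 3 = 5.
Since Δₒ = 17500 cm⁻¹ < P = 19800 cm⁻¹, the complex adopts the high-spin configuration.
Configuration: t2g^3 e_g^2.
Orbital CFSE = 0.0Δₒ = 0.0 × 17500 = 0 cm⁻¹.
High-spin has no excess pairs, so no pairing correction applies.

0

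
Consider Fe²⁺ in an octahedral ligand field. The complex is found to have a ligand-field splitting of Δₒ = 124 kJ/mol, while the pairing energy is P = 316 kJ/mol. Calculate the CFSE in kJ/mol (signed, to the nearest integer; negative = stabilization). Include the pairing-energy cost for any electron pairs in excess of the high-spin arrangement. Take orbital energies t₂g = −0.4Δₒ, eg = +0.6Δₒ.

-50

Fe sits in group 8; removing 2 electrons leaves Fe²⁺ with 8 − 2 = 6 d electrons.
Since Δₒ = 124 kJ/mol < P = 316 kJ/mol, the complex adopts the high-spin configuration.
Filling d⁶ accordingly: t₂g⁴ eg².
Orbital CFSE = -0.4Δₒ = -0.4 × 124 = -50 kJ/mol.
High-spin has no excess pairs, so no pairing correction applies.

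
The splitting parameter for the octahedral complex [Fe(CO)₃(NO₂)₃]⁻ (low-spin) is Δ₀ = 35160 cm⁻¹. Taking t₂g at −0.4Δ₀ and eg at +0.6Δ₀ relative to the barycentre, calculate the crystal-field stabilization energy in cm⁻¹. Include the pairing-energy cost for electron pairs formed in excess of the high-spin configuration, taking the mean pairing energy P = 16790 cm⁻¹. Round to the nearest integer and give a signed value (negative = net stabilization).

Ligand charges: 3×(+0) from CO and 3×(-1) from NO₂⁻ sum to -3; with overall charge -1, Fe is +2.
Group 8 minus oxidation state +2 gives a d⁶ configuration for Fe²⁺.
Configuration: t₂g⁶ eg⁰.
CFSE(orbital) = 6×(-0.4Δ₀) + 0×(0.6Δ₀) = -2.4Δ₀; with Δ₀ = 35160 cm⁻¹ that is -84384 cm⁻¹.
Relative to high-spin t₂g⁴ eg² (1 paired), the low-spin configuration has 2 additional pairs, contributing +2 × 16790 = +33580 cm⁻¹.
Combining: -84384 + 33580 = -50804 cm⁻¹.

-50804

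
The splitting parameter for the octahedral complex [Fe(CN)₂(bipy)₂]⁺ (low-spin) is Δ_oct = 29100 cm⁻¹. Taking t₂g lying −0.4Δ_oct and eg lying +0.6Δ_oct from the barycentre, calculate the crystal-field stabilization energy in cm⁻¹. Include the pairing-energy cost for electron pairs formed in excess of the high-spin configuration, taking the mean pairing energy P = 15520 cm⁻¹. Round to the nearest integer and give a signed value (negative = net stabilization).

Ligand charges: 2×(-1) from CN⁻ and 2×(+0) from bipy sum to -2; with overall charge +1, Fe is +3.
Fe sits in group 8; removing 3 electrons leaves Fe³⁺ with 8 − 3 = 5 d electrons.
Electron filling gives t₂g⁵ eg⁰.
The orbital stabilization is -2.0Δ_oct = -2.0 × 29100 = -58200 cm⁻¹.
High-spin d⁵ would be t₂g³ eg² with 0 pairs; low-spin has 2, so 2 excess pairs cost +2P = +31040 cm⁻¹.
Overall CFSE = -58200 + 31040 = -27160 cm⁻¹.

-27160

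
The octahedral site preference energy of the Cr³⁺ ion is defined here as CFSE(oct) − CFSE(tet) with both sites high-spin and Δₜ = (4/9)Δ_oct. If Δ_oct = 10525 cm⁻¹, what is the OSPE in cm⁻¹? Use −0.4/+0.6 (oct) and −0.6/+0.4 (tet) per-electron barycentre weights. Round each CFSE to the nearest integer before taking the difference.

Cr sits in group 6; removing 3 electrons leaves Cr³⁺ with 6 − 3 = 3 d electrons.
In an octahedral site d³ (HS) is t₂g³ eg⁰, giving CFSE(oct) = -1.2Δ_oct = -12630 cm⁻¹.
Tetrahedral: e² t₂¹, CFSE = 2(−0.6) + 1(+0.4) = -0.8Δₜ = -0.8 × (4/9) × 10525 = -3742 cm⁻¹.
OSPE = -12630 − (-3742) = -8888 cm⁻¹.

-8888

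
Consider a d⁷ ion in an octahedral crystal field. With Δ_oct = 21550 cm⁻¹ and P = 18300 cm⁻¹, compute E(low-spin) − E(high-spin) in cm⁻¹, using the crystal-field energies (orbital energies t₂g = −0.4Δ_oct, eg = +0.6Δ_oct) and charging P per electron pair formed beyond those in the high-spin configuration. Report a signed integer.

High-spin: t₂g⁵ eg², CFSE = -0.8Δ_oct = -17240 cm⁻¹.
Low-spin: t₂g⁶ eg¹, orbital CFSE = -1.8Δ_oct = -38790 cm⁻¹; plus 1 excess pair × P = +18300 cm⁻¹; total -20490 cm⁻¹.
The difference is -20490 − (-17240) = -3250 cm⁻¹, so low-spin lies lower.

-3250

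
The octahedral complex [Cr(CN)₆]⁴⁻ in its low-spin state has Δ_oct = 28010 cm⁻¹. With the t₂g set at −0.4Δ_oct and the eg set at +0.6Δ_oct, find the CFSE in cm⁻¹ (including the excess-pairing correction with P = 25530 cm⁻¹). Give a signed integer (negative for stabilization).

-19286

Each CN⁻ contributes -1; 6 × (-1) = -6. With overall charge -4, Cr is in the +2 oxidation state.
Group 6 minus oxidation state +2 gives a d⁴ configuration for Cr²⁺.
Electron filling gives t₂g⁴ eg⁰.
The orbital stabilization is -1.6Δ_oct = -1.6 × 28010 = -44816 cm⁻¹.
Relative to high-spin t₂g³ eg¹ (0 paired), the low-spin configuration has 1 additional pair, contributing +1 × 25530 = +25530 cm⁻¹.
Overall CFSE = -44816 + 25530 = -19286 cm⁻¹.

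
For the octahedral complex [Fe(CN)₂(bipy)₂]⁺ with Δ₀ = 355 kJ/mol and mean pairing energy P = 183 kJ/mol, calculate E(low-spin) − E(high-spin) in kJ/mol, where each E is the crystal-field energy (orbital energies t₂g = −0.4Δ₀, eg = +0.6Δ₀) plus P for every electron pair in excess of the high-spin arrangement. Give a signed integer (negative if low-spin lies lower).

Ligand charges: 2×(-1) from CN⁻ and 2×(+0) from bipy sum to -2; with overall charge +1, Fe is +3.
Group 8 minus oxidation state +3 gives a d⁵ configuration for Fe³⁺.
High-spin: t₂g³ eg², CFSE = 0.0Δ₀ = 0 kJ/mol.
Low-spin t₂g⁵ eg⁰ gives -2.0Δ₀ = -710 kJ/mol, but forming 2 extra pairs costs 2P = 366 kJ/mol, so E(LS) = -710 + 366 = -344 kJ/mol.
The difference is -344 − (0) = -344 kJ/mol, so low-spin lies lower.

-344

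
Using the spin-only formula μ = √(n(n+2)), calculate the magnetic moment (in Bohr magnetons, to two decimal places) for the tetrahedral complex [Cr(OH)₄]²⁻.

Each OH⁻ contributes -1; 4 × (-1) = -4. With overall charge -2, Cr is in the +2 oxidation state.
Group 6 minus oxidation state +2 gives a d⁴ configuration for Cr²⁺.
Tetrahedral fields are weak (Δₜ ≈ 4/9 Δₒ), so electrons fill high-spin.
Configuration: e² t₂² → 4 unpaired electrons.
μ(spin-only) = √[4(4+2)] = √24 ≈ 4.90 Bohr magnetons.

4.90 Bohr magnetons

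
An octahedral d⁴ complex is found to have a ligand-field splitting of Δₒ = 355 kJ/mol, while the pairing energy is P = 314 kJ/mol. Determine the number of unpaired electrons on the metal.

2

Δₒ > P, so pairing is preferred: the ground state is low-spin.
Configuration: t2g^4 e_g^0.
Unpaired electrons: 2.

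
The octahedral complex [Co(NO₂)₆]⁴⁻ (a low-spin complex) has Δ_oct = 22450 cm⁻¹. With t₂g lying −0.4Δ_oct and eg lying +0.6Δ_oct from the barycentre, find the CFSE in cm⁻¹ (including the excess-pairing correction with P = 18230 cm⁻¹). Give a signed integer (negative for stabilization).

-22180

Each NO₂⁻ contributes -1; 6 × (-1) = -6. With overall charge -4, Co is in the +2 oxidation state.
Co²⁺: group 9, so d-count = 9 − 2 = 7.
Configuration: t₂g⁶ eg¹.
Orbital CFSE = 6(-0.4) + 1(0.6) = -1.8Δ_oct = -1.8 × 22450 = -40410 cm⁻¹.
Pairing penalty: 3 pairs vs 2 in the high-spin reference → 1 extra × P = 18230 cm⁻¹.
Combining: -40410 + 18230 = -22180 cm⁻¹.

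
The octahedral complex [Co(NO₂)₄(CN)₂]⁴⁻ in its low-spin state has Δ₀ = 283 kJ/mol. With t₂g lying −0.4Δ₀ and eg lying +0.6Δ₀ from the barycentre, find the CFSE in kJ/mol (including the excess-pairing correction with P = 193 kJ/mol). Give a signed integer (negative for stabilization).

-316

Ligand charges: 4×(-1) from NO₂⁻ and 2×(-1) from CN⁻ sum to -6; with overall charge -4, Co is +2.
Group 9 minus oxidation state +2 gives a d⁷ configuration for Co²⁺.
The d⁷ electrons fill as t₂g⁶ eg¹.
The orbital stabilization is -1.8Δ₀ = -1.8 × 283 = -509 kJ/mol.
Relative to high-spin t₂g⁵ eg² (2 paired), the low-spin configuration has 1 additional pair, contributing +1 × 193 = +193 kJ/mol.
Overall CFSE = -509 + 193 = -316 kJ/mol.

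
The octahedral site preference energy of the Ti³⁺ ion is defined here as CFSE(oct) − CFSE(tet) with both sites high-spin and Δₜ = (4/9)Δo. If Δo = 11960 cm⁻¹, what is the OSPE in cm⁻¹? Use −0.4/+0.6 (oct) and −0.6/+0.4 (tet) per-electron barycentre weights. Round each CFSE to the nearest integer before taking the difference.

Ti sits in group 4; removing 3 electrons leaves Ti³⁺ with 4 − 3 = 1 d electrons.
Octahedral high-spin t2g^1 e_g^0: CFSE = -0.4 × 11960 = -4784 cm⁻¹.
In a tetrahedral site the filling is e^1 t2^0: CFSE(tet) = -0.6Δₜ = -0.6 × (4/9)(11960) = -3189 cm⁻¹.
Subtracting, OSPE = -4784 − (-3189) = -1595 cm⁻¹.

-1595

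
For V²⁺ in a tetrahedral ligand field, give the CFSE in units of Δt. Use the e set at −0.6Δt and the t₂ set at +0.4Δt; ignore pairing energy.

V²⁺: group 5, so d-count = 5 − 2 = 3.
Tetrahedral splitting is small, so the complex is high-spin.
Configuration: e² t₂¹.
CFSE = 2(-0.6Δt) + 1(0.4Δt) = -1.2Δt + 0.4Δt = -0.8Δt.

-0.8 Δt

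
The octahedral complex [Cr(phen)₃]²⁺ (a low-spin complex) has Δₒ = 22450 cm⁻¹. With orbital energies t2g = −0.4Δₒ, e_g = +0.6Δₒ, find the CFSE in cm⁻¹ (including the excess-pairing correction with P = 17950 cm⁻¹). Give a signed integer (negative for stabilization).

phen is neutral, so the +2 overall charge sits on Cr: oxidation state +2.
Cr is in group 6, so Cr²⁺ is d⁴ (6 − 2 = 4).
The d⁴ electrons fill as t2g^4 e_g^0.
Orbital CFSE = 4(-0.4) + 0(0.6) = -1.6Δₒ = -1.6 × 22450 = -35920 cm⁻¹.
High-spin d⁴ would be t2g^3 e_g^1 with 0 pairs; low-spin has 1, so 1 excess pair costs +1P = +17950 cm⁻¹.
Combining: -35920 + 17950 = -17970 cm⁻¹.

-17970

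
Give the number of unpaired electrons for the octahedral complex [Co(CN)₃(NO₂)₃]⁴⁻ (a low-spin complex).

Ligand charges: 3×(-1) from CN⁻ and 3×(-1) from NO₂⁻ sum to -6; with overall charge -4, Co is +2.
Group 9 minus oxidation state +2 gives a d⁷ configuration for Co²⁺.
Configuration: t₂g⁶ eg¹, giving 1 unpaired electron.

1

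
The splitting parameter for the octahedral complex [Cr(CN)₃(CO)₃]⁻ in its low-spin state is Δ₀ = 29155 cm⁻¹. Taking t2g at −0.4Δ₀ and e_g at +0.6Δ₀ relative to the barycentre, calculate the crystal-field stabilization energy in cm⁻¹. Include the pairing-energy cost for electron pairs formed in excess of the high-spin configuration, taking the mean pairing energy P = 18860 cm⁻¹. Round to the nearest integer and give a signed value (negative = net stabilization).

-27788

Ligand charges: 3×(-1) from CN⁻ and 3×(+0) from CO sum to -3; with overall charge -1, Cr is +2.
Cr sits in group 6; removing 2 electrons leaves Cr²⁺ with 6 − 2 = 4 d electrons.
Electron filling gives t2g^4 e_g^0.
Orbital CFSE = 4(-0.4) + 0(0.6) = -1.6Δ₀ = -1.6 × 29155 = -46648 cm⁻¹.
Relative to high-spin t2g^3 e_g^1 (0 paired), the low-spin configuration has 1 additional pair, contributing +1 × 18860 = +18860 cm⁻¹.
Net CFSE = -46648 + 18860 = -27788 cm⁻¹.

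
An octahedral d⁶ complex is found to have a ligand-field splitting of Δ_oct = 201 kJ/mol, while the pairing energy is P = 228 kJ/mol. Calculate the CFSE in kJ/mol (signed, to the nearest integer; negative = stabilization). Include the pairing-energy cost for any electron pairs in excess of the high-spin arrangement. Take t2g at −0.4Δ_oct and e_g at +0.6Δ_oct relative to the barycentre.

With Δ_oct < P the complex is high-spin.
That gives t2g^4 e_g^2.
Orbital CFSE = -0.4Δ_oct = -0.4 × 201 = -80 kJ/mol.
High-spin has no excess pairs, so no pairing correction applies.

-80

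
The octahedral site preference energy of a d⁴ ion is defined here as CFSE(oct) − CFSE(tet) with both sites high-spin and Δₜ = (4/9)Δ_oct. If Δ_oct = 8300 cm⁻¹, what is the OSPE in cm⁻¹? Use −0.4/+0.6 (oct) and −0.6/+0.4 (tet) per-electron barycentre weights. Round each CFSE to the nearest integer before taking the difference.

-3504

Octahedral (high-spin): t₂g³ eg¹, CFSE = 3(−0.4) + 1(+0.6) = -0.6Δ_oct = -0.6 × 8300 = -4980 cm⁻¹.
Tetrahedral e² t₂² gives -0.4Δₜ = -0.4 × (4/9) × 8300 = -1476 cm⁻¹.
Subtracting, OSPE = -4980 − (-1476) = -3504 cm⁻¹.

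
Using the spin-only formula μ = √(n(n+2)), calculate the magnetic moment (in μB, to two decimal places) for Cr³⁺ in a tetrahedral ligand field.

Cr sits in group 6; removing 3 electrons leaves Cr³⁺ with 6 − 3 = 3 d electrons.
Tetrahedral splitting is small, so the complex is high-spin.
Configuration: e² t₂¹ → 3 unpaired electrons.
μ(spin-only) = √[3(3+2)] = √15 ≈ 3.87 μB.

3.87 μB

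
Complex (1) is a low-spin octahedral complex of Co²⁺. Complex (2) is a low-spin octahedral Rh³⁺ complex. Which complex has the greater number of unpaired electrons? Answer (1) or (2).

(1)

(1): Co is in group 9, so Co²⁺ is d⁷ (9 − 2 = 7); t2g^6 e_g^1 → 1 unpaired.
(2): Rh sits in group 9; removing 3 electrons leaves Rh³⁺ with 9 − 3 = 6 d electrons; t2g^6 e_g^0 → 0 unpaired.
So (1) has more unpaired electrons.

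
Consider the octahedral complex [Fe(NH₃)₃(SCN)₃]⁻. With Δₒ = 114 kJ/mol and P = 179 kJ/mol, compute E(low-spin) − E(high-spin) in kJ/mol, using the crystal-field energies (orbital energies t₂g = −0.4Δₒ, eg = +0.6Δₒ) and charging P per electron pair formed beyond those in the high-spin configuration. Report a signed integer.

Ligand charges: 3×(+0) from NH₃ and 3×(-1) from SCN⁻ sum to -3; with overall charge -1, Fe is +2.
Fe sits in group 8; removing 2 electrons leaves Fe²⁺ with 8 − 2 = 6 d electrons.
In the high-spin limit (t₂g⁴ eg²) the orbital term is -0.4Δₒ = -46 kJ/mol, with no excess pairing.
Low-spin: t₂g⁶ eg⁰, orbital CFSE = -2.4Δₒ = -274 kJ/mol; plus 2 excess pairs × P = +358 kJ/mol; total 84 kJ/mol.
The difference is 84 − (-46) = 130 kJ/mol, so high-spin lies lower.

130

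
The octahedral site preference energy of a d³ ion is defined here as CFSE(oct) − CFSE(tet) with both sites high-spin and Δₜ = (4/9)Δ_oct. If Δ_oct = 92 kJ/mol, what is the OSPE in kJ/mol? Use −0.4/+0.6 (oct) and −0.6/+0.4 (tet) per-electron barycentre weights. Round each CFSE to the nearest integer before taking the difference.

-77

Octahedral high-spin t₂g³ eg⁰: CFSE = -1.2 × 92 = -110 kJ/mol.
In a tetrahedral site the filling is e² t₂¹: CFSE(tet) = -0.8Δₜ = -0.8 × (4/9)(92) = -33 kJ/mol.
OSPE = -110 − (-33) = -77 kJ/mol.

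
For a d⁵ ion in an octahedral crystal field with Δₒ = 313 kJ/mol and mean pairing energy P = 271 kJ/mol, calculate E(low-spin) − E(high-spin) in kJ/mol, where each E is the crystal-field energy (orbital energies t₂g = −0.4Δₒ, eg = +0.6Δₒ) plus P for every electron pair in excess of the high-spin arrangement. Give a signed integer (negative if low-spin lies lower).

High-spin d⁵ fills as t₂g³ eg² with CFSE 3(−0.4) + 2(+0.6) = 0.0Δₒ = 0 kJ/mol.
For low-spin the configuration is t₂g⁵ eg⁰: orbital energy -2.0 × 313 = -626 kJ/mol, and 2 additional pairs relative to high-spin add 542 kJ/mol, giving -84 kJ/mol.
Thus E(LS) − E(HS) = -84 kJ/mol.

-84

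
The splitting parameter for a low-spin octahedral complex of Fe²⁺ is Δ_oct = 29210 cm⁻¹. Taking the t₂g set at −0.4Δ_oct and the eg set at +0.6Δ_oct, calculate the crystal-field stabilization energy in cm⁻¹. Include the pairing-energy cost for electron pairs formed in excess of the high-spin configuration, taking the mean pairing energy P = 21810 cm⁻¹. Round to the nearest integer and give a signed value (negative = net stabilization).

-26484

Fe sits in group 8; removing 2 electrons leaves Fe²⁺ with 8 − 2 = 6 d electrons.
The d⁶ electrons fill as t₂g⁶ eg⁰.
CFSE(orbital) = 6×(-0.4Δ_oct) + 0×(0.6Δ_oct) = -2.4Δ_oct; with Δ_oct = 29210 cm⁻¹ that is -70104 cm⁻¹.
Pairing penalty: 3 pairs vs 1 in the high-spin reference → 2 extra × P = 43620 cm⁻¹.
Combining: -70104 + 43620 = -26484 cm⁻¹.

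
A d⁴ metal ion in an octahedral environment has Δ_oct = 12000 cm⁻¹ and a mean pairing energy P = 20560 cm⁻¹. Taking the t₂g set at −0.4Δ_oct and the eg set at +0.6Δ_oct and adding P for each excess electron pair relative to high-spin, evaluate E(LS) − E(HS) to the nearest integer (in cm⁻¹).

In the high-spin limit (t₂g³ eg¹) the orbital term is -0.6Δ_oct = -7200 cm⁻¹, with no excess pairing.
Low-spin: t₂g⁴ eg⁰, orbital CFSE = -1.6Δ_oct = -19200 cm⁻¹; plus 1 excess pair × P = +20560 cm⁻¹; total 1360 cm⁻¹.
The difference is 1360 − (-7200) = 8560 cm⁻¹, so high-spin lies lower.

8560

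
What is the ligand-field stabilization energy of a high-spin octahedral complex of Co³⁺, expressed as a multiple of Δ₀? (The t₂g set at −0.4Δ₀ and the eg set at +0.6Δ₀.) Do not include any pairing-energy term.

Group 9 minus oxidation state +3 gives a d⁶ configuration for Co³⁺.
Configuration: t₂g⁴ eg².
CFSE = 4(-0.4Δ₀) + 2(0.6Δ₀) = -1.6Δ₀ + 1.2Δ₀ = -0.4Δ₀.

-0.4 Δ₀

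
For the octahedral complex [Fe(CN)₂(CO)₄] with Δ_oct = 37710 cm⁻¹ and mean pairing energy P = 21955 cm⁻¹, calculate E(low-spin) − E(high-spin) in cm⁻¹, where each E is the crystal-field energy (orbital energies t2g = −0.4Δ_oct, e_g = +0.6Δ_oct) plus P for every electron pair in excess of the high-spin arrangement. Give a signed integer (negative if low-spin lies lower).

Ligand charges: 2×(-1) from CN⁻ and 4×(+0) from CO sum to -2; with overall charge +0, Fe is +2.
Fe²⁺: group 8, so d-count = 8 − 2 = 6.
High-spin: t2g^4 e_g^2, CFSE = -0.4Δ_oct = -15084 cm⁻¹.
For low-spin the configuration is t2g^6 e_g^0: orbital energy -2.4 × 37710 = -90504 cm⁻¹, and 2 additional pairs relative to high-spin add 43910 cm⁻¹, giving -46594 cm⁻¹.
The difference is -46594 − (-15084) = -31510 cm⁻¹, so low-spin lies lower.

-31510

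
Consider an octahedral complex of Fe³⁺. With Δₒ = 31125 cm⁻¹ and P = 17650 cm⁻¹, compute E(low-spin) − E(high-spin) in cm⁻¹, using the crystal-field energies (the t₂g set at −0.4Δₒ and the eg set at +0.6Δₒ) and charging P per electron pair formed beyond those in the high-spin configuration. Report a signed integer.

-26950

Fe sits in group 8; removing 3 electrons leaves Fe³⁺ with 8 − 3 = 5 d electrons.
High-spin: t₂g³ eg², CFSE = 0.0Δₒ = 0 cm⁻¹.
Low-spin t₂g⁵ eg⁰ gives -2.0Δₒ = -62250 cm⁻¹, but forming 2 extra pairs costs 2P = 35300 cm⁻¹, so E(LS) = -62250 + 35300 = -26950 cm⁻¹.
E(LS) − E(HS) = -26950 − (0) = -26950 cm⁻¹.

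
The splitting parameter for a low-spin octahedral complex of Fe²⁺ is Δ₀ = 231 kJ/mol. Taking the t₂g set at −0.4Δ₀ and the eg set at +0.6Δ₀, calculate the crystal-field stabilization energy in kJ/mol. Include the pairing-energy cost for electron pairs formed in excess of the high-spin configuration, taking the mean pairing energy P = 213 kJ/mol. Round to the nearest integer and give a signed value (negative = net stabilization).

Fe sits in group 8; removing 2 electrons leaves Fe²⁺ with 8 − 2 = 6 d electrons.
Configuration: t₂g⁶ eg⁰.
CFSE(orbital) = 6×(-0.4Δ₀) + 0×(0.6Δ₀) = -2.4Δ₀; with Δ₀ = 231 kJ/mol that is -554 kJ/mol.
Relative to high-spin t₂g⁴ eg² (1 paired), the low-spin configuration has 2 additional pairs, contributing +2 × 213 = +426 kJ/mol.
Overall CFSE = -554 + 426 = -128 kJ/mol.

-128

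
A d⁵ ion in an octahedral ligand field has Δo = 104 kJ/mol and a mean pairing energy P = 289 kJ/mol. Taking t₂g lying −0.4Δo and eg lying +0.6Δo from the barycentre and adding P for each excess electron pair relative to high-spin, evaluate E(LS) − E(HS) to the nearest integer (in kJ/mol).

High-spin d⁵ fills as t₂g³ eg² with CFSE 3(−0.4) + 2(+0.6) = 0.0Δo = 0 kJ/mol.
Low-spin: t₂g⁵ eg⁰, orbital CFSE = -2.0Δo = -208 kJ/mol; plus 2 excess pairs × P = +578 kJ/mol; total 370 kJ/mol.
The difference is 370 − (0) = 370 kJ/mol, so high-spin lies lower.

370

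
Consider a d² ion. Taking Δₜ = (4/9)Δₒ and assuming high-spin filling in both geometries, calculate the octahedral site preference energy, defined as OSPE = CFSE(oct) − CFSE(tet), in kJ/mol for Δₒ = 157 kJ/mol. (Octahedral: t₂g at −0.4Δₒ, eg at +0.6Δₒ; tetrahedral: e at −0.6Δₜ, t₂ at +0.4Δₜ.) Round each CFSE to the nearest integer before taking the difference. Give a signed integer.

-42

Octahedral high-spin t₂g² eg⁰: CFSE = -0.8 × 157 = -126 kJ/mol.
Tetrahedral e² t₂⁰ gives -1.2Δₜ = -1.2 × (4/9) × 157 = -84 kJ/mol.
OSPE = CFSE(oct) − CFSE(tet) = -126 − (-84) = -42 kJ/mol.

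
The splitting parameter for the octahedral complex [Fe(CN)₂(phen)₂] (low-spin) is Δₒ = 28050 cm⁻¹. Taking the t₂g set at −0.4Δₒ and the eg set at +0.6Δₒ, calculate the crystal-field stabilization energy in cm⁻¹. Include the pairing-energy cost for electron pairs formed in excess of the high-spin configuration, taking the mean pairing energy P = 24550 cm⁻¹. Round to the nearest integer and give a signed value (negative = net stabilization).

-18220

Ligand charges: 2×(-1) from CN⁻ and 2×(+0) from phen sum to -2; with overall charge +0, Fe is +2.
Fe is in group 8, so Fe²⁺ is d⁶ (8 − 2 = 6).
Electron filling gives t₂g⁶ eg⁰.
Orbital CFSE = 6(-0.4) + 0(0.6) = -2.4Δₒ = -2.4 × 28050 = -67320 cm⁻¹.
Pairing penalty: 3 pairs vs 1 in the high-spin reference → 2 extra × P = 49100 cm⁻¹.
Combining: -67320 + 49100 = -18220 cm⁻¹.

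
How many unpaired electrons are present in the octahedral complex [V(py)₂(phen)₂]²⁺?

3

Ligand charges: 2×(+0) from py and 2×(+0) from phen sum to +0; with overall charge +2, V is +2.
V is in group 5, so V²⁺ is d³ (5 − 2 = 3).
Configuration: t₂g³ eg⁰, giving 3 unpaired electrons.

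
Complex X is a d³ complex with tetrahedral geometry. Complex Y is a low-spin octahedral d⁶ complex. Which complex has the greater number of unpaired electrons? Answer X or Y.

X: Tetrahedral splitting is small, so the complex is high-spin; e² t₂¹ → 3 unpaired.
Y: t2g^6 e_g^0 → 0 unpaired.
So X has more unpaired electrons.

X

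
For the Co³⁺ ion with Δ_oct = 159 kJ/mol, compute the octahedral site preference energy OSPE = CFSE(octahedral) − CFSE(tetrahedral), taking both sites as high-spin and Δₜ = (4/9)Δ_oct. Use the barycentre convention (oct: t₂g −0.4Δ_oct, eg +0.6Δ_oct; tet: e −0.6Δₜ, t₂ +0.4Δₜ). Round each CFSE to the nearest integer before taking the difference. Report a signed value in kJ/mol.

Group 9 minus oxidation state +3 gives a d⁶ configuration for Co³⁺.
Octahedral (high-spin): t₂g⁴ eg², CFSE = 4(−0.4) + 2(+0.6) = -0.4Δ_oct = -0.4 × 159 = -64 kJ/mol.
Tetrahedral: e³ t₂³, CFSE = 3(−0.6) + 3(+0.4) = -0.6Δₜ = -0.6 × (4/9) × 159 = -42 kJ/mol.
Subtracting, OSPE = -64 − (-42) = -22 kJ/mol.

-22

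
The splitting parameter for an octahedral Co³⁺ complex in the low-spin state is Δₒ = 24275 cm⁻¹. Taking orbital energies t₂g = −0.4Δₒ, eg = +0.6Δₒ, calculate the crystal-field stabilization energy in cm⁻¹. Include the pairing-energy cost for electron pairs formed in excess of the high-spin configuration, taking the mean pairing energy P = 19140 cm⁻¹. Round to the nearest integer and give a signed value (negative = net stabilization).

-19980

Co sits in group 9; removing 3 electrons leaves Co³⁺ with 9 − 3 = 6 d electrons.
Configuration: t₂g⁶ eg⁰.
CFSE(orbital) = 6×(-0.4Δₒ) + 0×(0.6Δₒ) = -2.4Δₒ; with Δₒ = 24275 cm⁻¹ that is -58260 cm⁻¹.
Relative to high-spin t₂g⁴ eg² (1 paired), the low-spin configuration has 2 additional pairs, contributing +2 × 19140 = +38280 cm⁻¹.
Net CFSE = -58260 + 38280 = -19980 cm⁻¹.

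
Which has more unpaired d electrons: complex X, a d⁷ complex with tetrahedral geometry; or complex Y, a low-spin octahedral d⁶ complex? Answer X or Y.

X: Tetrahedral splitting is small, so the complex is high-spin; e^4 t2^3 → 3 unpaired.
Y: t₂g⁶ eg⁰ → 0 unpaired.
So X has more unpaired electrons.

X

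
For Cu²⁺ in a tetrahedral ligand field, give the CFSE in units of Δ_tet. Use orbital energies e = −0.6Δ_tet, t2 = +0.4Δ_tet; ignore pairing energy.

-0.4 Δ_tet

Cu is in group 11, so Cu²⁺ is d⁹ (11 − 2 = 9).
Tetrahedral fields are weak (Δₜ ≈ 4/9 Δₒ), so electrons fill high-spin.
Configuration: e^4 t2^5.
CFSE = 4(-0.6Δ_tet) + 5(0.4Δ_tet) = -2.4Δ_tet + 2.0Δ_tet = -0.4Δ_tet.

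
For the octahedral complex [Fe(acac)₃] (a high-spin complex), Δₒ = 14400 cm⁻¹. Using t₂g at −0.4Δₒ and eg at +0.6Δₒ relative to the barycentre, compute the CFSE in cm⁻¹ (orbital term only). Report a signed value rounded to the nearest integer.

Each acac⁻ contributes -1; 3 × (-1) = -3. With overall charge +0, Fe is in the +3 oxidation state.
Fe is in group 8, so Fe³⁺ is d⁵ (8 − 3 = 5).
Configuration: t₂g³ eg².
CFSE(orbital) = 3×(-0.4Δₒ) + 2×(0.6Δₒ) = 0.0Δₒ; with Δₒ = 14400 cm⁻¹ that is 0 cm⁻¹.

0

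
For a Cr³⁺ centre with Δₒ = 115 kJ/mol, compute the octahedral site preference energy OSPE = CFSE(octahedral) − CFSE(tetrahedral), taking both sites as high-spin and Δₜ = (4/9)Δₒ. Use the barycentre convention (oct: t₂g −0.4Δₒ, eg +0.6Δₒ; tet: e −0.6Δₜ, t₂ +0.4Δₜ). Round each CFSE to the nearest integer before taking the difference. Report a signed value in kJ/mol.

Cr³⁺: group 6, so d-count = 6 − 3 = 3.
Octahedral high-spin t2g^3 e_g^0: CFSE = -1.2 × 115 = -138 kJ/mol.
In a tetrahedral site the filling is e^2 t2^1: CFSE(tet) = -0.8Δₜ = -0.8 × (4/9)(115) = -41 kJ/mol.
Subtracting, OSPE = -138 − (-41) = -97 kJ/mol.

-97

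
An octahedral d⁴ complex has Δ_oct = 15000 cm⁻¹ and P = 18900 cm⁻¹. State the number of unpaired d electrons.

4

With Δ_oct < P the complex is high-spin.
Filling d⁴ accordingly: t₂g³ eg¹.
Unpaired electrons: 4.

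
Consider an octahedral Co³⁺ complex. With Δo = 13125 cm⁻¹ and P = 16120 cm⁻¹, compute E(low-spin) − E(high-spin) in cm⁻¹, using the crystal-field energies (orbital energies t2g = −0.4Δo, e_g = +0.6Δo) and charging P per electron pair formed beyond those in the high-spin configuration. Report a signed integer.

5990

Co is in group 9, so Co³⁺ is d⁶ (9 − 3 = 6).
In the high-spin limit (t2g^4 e_g^2) the orbital term is -0.4Δo = -5250 cm⁻¹, with no excess pairing.
For low-spin the configuration is t2g^6 e_g^0: orbital energy -2.4 × 13125 = -31500 cm⁻¹, and 2 additional pairs relative to high-spin add 32240 cm⁻¹, giving 740 cm⁻¹.
Thus E(LS) − E(HS) = 5990 cm⁻¹.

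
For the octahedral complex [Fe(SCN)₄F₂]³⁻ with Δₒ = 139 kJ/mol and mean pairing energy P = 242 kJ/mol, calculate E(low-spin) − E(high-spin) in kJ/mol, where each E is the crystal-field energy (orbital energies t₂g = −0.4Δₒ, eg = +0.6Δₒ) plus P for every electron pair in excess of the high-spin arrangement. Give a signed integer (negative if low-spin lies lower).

206

Ligand charges: 4×(-1) from SCN⁻ and 2×(-1) from F⁻ sum to -6; with overall charge -3, Fe is +3.
Fe³⁺: group 8, so d-count = 8 − 3 = 5.
In the high-spin limit (t₂g³ eg²) the orbital term is 0.0Δₒ = 0 kJ/mol, with no excess pairing.
For low-spin the configuration is t₂g⁵ eg⁰: orbital energy -2.0 × 139 = -278 kJ/mol, and 2 additional pairs relative to high-spin add 484 kJ/mol, giving 206 kJ/mol.
The difference is 206 − (0) = 206 kJ/mol, so high-spin lies lower.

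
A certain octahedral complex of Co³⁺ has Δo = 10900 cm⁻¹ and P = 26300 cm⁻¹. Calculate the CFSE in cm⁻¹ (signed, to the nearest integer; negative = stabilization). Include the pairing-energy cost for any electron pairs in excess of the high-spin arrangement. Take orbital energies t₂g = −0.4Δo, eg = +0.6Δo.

Group 9 minus oxidation state +3 gives a d⁶ configuration for Co³⁺.
Here Δo < P (10900 < 26300), so the high-spin state is favoured.
Filling d⁶ accordingly: t₂g⁴ eg².
Orbital CFSE = -0.4Δo = -0.4 × 10900 = -4360 cm⁻¹.
High-spin has no excess pairs, so no pairing correction applies.

-4360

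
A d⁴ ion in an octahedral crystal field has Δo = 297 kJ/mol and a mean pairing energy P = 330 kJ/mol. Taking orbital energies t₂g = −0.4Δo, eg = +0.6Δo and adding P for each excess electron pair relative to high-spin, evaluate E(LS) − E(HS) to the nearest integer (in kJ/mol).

High-spin: t₂g³ eg¹, CFSE = -0.6Δo = -178 kJ/mol.
Low-spin t₂g⁴ eg⁰ gives -1.6Δo = -475 kJ/mol, but forming 1 extra pair costs 1P = 330 kJ/mol, so E(LS) = -475 + 330 = -145 kJ/mol.
Thus E(LS) − E(HS) = 33 kJ/mol.

33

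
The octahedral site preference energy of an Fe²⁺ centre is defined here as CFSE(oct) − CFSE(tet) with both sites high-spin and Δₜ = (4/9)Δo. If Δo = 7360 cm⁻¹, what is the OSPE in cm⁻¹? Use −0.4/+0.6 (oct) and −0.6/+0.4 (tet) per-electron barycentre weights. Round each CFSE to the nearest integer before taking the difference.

-981

Fe sits in group 8; removing 2 electrons leaves Fe²⁺ with 8 − 2 = 6 d electrons.
In an octahedral site d⁶ (HS) is t2g^4 e_g^2, giving CFSE(oct) = -0.4Δo = -2944 cm⁻¹.
In a tetrahedral site the filling is e^3 t2^3: CFSE(tet) = -0.6Δₜ = -0.6 × (4/9)(7360) = -1963 cm⁻¹.
OSPE = -2944 − (-1963) = -981 cm⁻¹.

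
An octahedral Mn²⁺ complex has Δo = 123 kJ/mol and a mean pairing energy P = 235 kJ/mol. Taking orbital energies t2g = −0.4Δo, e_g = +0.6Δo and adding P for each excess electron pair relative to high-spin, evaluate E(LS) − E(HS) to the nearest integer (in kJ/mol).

Mn sits in group 7; removing 2 electrons leaves Mn²⁺ with 7 − 2 = 5 d electrons.
High-spin: t2g^3 e_g^2, CFSE = 0.0Δo = 0 kJ/mol.
For low-spin the configuration is t2g^5 e_g^0: orbital energy -2.0 × 123 = -246 kJ/mol, and 2 additional pairs relative to high-spin add 470 kJ/mol, giving 224 kJ/mol.
E(LS) − E(HS) = 224 − (0) = 224 kJ/mol.

224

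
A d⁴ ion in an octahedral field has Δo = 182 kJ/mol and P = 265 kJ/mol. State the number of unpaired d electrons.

4

Since Δo = 182 kJ/mol < P = 265 kJ/mol, the complex adopts the high-spin configuration.
Configuration: t2g^3 e_g^1.
Unpaired electrons: 4.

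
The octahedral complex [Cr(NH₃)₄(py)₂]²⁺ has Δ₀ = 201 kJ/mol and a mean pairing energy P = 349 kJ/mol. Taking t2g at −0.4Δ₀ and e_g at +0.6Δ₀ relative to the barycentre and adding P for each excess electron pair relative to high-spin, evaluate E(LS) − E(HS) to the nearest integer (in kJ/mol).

148

Ligand charges: 4×(+0) from NH₃ and 2×(+0) from py sum to +0; with overall charge +2, Cr is +2.
Cr is in group 6, so Cr²⁺ is d⁴ (6 − 2 = 4).
In the high-spin limit (t2g^3 e_g^1) the orbital term is -0.6Δ₀ = -121 kJ/mol, with no excess pairing.
For low-spin the configuration is t2g^4 e_g^0: orbital energy -1.6 × 201 = -322 kJ/mol, and 1 additional pair relative to high-spin adds 349 kJ/mol, giving 27 kJ/mol.
E(LS) − E(HS) = 27 − (-121) = 148 kJ/mol.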